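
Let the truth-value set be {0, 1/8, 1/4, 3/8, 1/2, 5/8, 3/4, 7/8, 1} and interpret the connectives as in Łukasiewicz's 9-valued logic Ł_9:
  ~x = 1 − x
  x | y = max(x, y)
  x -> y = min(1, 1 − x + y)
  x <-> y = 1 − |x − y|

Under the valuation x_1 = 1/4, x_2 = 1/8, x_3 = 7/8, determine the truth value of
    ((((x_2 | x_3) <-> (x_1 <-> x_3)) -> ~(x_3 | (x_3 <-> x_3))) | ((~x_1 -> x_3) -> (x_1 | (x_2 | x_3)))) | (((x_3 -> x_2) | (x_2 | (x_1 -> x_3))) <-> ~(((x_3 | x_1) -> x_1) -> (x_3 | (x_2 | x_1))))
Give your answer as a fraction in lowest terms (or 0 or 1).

x_2 | x_3 = 1/8 | 7/8 = 7/8
x_1 <-> x_3 = 1/4 <-> 7/8 = 3/8
(x_2 | x_3) <-> (x_1 <-> x_3) = 7/8 <-> 3/8 = 1/2
x_3 <-> x_3 = 7/8 <-> 7/8 = 1
x_3 | (x_3 <-> x_3) = 7/8 | 1 = 1
~(x_3 | (x_3 <-> x_3)) = ~1 = 0
((x_2 | x_3) <-> (x_1 <-> x_3)) -> ~(x_3 | (x_3 <-> x_3)) = 1/2 -> 0 = 1/2
~x_1 = ~1/4 = 3/4
~x_1 -> x_3 = 3/4 -> 7/8 = 1
x_2 | x_3 = 1/8 | 7/8 = 7/8
x_1 | (x_2 | x_3) = 1/4 | 7/8 = 7/8
(~x_1 -> x_3) -> (x_1 | (x_2 | x_3)) = 1 -> 7/8 = 7/8
(((x_2 | x_3) <-> (x_1 <-> x_3)) -> ~(x_3 | (x_3 <-> x_3))) | ((~x_1 -> x_3) -> (x_1 | (x_2 | x_3))) = 1/2 | 7/8 = 7/8
x_3 -> x_2 = 7/8 -> 1/8 = 1/4
x_1 -> x_3 = 1/4 -> 7/8 = 1
x_2 | (x_1 -> x_3) = 1/8 | 1 = 1
(x_3 -> x_2) | (x_2 | (x_1 -> x_3)) = 1/4 | 1 = 1
x_3 | x_1 = 7/8 | 1/4 = 7/8
(x_3 | x_1) -> x_1 = 7/8 -> 1/4 = 3/8
x_2 | x_1 = 1/8 | 1/4 = 1/4
x_3 | (x_2 | x_1) = 7/8 | 1/4 = 7/8
((x_3 | x_1) -> x_1) -> (x_3 | (x_2 | x_1)) = 3/8 -> 7/8 = 1
~(((x_3 | x_1) -> x_1) -> (x_3 | (x_2 | x_1))) = ~1 = 0
((x_3 -> x_2) | (x_2 | (x_1 -> x_3))) <-> ~(((x_3 | x_1) -> x_1) -> (x_3 | (x_2 | x_1))) = 1 <-> 0 = 0
((((x_2 | x_3) <-> (x_1 <-> x_3)) -> ~(x_3 | (x_3 <-> x_3))) | ((~x_1 -> x_3) -> (x_1 | (x_2 | x_3)))) | (((x_3 -> x_2) | (x_2 | (x_1 -> x_3))) <-> ~(((x_3 | x_1) -> x_1) -> (x_3 | (x_2 | x_1)))) = 7/8 | 0 = 7/8

7/8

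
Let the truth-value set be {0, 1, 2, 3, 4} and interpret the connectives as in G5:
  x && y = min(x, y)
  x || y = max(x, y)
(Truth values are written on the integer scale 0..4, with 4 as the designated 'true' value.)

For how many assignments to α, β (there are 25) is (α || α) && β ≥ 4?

value 4: 1 assignment (counts)
value 3: 3 assignments
value 2: 5 assignments
value 1: 7 assignments
value 0: 9 assignments
So 1 of the 25 assignments meets the threshold.

1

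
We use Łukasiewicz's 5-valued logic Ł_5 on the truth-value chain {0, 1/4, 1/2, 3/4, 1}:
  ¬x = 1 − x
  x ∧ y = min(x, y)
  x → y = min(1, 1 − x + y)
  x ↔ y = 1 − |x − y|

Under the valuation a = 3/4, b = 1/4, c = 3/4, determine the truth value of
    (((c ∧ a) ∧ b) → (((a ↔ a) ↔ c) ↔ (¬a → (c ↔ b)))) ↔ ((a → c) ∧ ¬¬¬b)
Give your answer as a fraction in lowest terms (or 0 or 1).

3/4

c ∧ a = 3/4 ∧ 3/4 = 3/4
(c ∧ a) ∧ b = 3/4 ∧ 1/4 = 1/4
a ↔ a = 3/4 ↔ 3/4 = 1
(a ↔ a) ↔ c = 1 ↔ 3/4 = 3/4
¬a = ¬3/4 = 1/4
c ↔ b = 3/4 ↔ 1/4 = 1/2
¬a → (c ↔ b) = 1/4 → 1/2 = 1
((a ↔ a) ↔ c) ↔ (¬a → (c ↔ b)) = 3/4 ↔ 1 = 3/4
((c ∧ a) ∧ b) → (((a ↔ a) ↔ c) ↔ (¬a → (c ↔ b))) = 1/4 → 3/4 = 1
a → c = 3/4 → 3/4 = 1
¬b = ¬1/4 = 3/4
¬¬b = ¬3/4 = 1/4
¬¬¬b = ¬1/4 = 3/4
(a → c) ∧ ¬¬¬b = 1 ∧ 3/4 = 3/4
(((c ∧ a) ∧ b) → (((a ↔ a) ↔ c) ↔ (¬a → (c ↔ b)))) ↔ ((a → c) ∧ ¬¬¬b) = 1 ↔ 3/4 = 3/4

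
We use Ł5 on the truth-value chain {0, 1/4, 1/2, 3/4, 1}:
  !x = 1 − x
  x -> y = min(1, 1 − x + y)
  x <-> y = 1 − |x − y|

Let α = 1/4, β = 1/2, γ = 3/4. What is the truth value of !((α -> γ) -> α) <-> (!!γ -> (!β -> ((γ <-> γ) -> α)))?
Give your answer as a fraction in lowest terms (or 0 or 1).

3/4

α -> γ = 1/4 -> 3/4 = 1
(α -> γ) -> α = 1 -> 1/4 = 1/4
!((α -> γ) -> α) = !1/4 = 3/4
!γ = !3/4 = 1/4
!!γ = !1/4 = 3/4
!β = !1/2 = 1/2
γ <-> γ = 3/4 <-> 3/4 = 1
(γ <-> γ) -> α = 1 -> 1/4 = 1/4
!β -> ((γ <-> γ) -> α) = 1/2 -> 1/4 = 3/4
!!γ -> (!β -> ((γ <-> γ) -> α)) = 3/4 -> 3/4 = 1
!((α -> γ) -> α) <-> (!!γ -> (!β -> ((γ <-> γ) -> α))) = 3/4 <-> 1 = 3/4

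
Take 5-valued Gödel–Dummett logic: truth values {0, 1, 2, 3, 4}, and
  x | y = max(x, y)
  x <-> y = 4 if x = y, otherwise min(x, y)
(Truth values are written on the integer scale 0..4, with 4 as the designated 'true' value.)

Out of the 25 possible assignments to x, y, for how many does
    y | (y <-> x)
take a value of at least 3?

value 4: 9 assignments (counts)
value 3: 4 assignments (counts)
value 2: 4 assignments
value 1: 4 assignments
value 0: 4 assignments
So 13 of the 25 assignments meet the threshold.

13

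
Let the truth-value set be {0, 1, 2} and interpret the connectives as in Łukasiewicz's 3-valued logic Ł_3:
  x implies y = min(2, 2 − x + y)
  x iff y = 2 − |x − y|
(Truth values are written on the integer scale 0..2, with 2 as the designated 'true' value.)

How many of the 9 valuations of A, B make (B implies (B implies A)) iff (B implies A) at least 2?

A = 0, B = 0 ↦ 2  ≥
A = 0, B = 1 ↦ 1  <
A = 0, B = 2 ↦ 2  ≥
A = 1, B = 0 ↦ 2  ≥
A = 1, B = 1 ↦ 2  ≥
A = 1, B = 2 ↦ 2  ≥
A = 2, B = 0 ↦ 2  ≥
A = 2, B = 1 ↦ 2  ≥
A = 2, B = 2 ↦ 2  ≥
So 8 of the 9 assignments meet the threshold.

8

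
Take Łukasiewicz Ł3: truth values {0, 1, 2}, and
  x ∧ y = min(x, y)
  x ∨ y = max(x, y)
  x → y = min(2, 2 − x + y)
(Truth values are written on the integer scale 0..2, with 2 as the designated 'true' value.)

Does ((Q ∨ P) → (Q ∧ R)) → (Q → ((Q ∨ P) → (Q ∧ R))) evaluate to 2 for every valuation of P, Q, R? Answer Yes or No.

At P = 1, Q = 1, R = 1, for instance:
Q ∨ P = 1 ∨ 1 = 1
Q ∧ R = 1 ∧ 1 = 1
(Q ∨ P) → (Q ∧ R) = 1 → 1 = 2
Q → ((Q ∨ P) → (Q ∧ R)) = 1 → 2 = 2
((Q ∨ P) → (Q ∧ R)) → (Q → ((Q ∨ P) → (Q ∧ R))) = 2 → 2 = 2
and checking the remaining 26 assignments likewise gives ≥ 2 in every case.

Yes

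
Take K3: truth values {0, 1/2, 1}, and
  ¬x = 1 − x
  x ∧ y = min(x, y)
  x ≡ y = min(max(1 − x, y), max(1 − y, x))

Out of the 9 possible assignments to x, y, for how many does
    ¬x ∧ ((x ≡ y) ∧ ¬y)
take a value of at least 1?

1

x = 0, y = 0 ↦ 1  ≥
x = 0, y = 1/2 ↦ 1/2  <
x = 0, y = 1 ↦ 0  <
x = 1/2, y = 0 ↦ 1/2  <
x = 1/2, y = 1/2 ↦ 1/2  <
x = 1/2, y = 1 ↦ 0  <
x = 1, y = 0 ↦ 0  <
x = 1, y = 1/2 ↦ 0  <
x = 1, y = 1 ↦ 0  <
So 1 of the 9 assignments meets the threshold.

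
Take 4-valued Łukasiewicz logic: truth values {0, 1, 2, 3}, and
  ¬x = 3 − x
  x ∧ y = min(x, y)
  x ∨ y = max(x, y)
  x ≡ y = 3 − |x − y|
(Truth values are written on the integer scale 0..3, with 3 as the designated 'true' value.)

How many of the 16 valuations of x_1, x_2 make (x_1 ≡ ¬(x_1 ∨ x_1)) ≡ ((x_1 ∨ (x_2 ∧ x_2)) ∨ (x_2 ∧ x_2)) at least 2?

10

x_1 = 0, x_2 = 0 ↦ 3  ≥
x_1 = 0, x_2 = 1 ↦ 2  ≥
x_1 = 0, x_2 = 2 ↦ 1  <
x_1 = 0, x_2 = 3 ↦ 0  <
x_1 = 1, x_2 = 0 ↦ 2  ≥
x_1 = 1, x_2 = 1 ↦ 2  ≥
x_1 = 1, x_2 = 2 ↦ 3  ≥
x_1 = 1, x_2 = 3 ↦ 2  ≥
x_1 = 2, x_2 = 0 ↦ 3  ≥
x_1 = 2, x_2 = 1 ↦ 3  ≥
x_1 = 2, x_2 = 2 ↦ 3  ≥
x_1 = 2, x_2 = 3 ↦ 2  ≥
x_1 = 3, x_2 = 0 ↦ 0  <
x_1 = 3, x_2 = 1 ↦ 0  <
x_1 = 3, x_2 = 2 ↦ 0  <
x_1 = 3, x_2 = 3 ↦ 0  <
So 10 of the 16 assignments meet the threshold.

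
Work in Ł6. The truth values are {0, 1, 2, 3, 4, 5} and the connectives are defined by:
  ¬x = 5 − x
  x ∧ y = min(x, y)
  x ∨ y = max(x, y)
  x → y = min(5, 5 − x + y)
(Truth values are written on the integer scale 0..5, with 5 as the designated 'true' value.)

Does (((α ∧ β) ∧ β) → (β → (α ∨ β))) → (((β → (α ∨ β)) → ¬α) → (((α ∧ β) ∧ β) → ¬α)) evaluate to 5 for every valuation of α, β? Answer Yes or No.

At α = 5, β = 4, for instance:
α ∧ β = 5 ∧ 4 = 4
(α ∧ β) ∧ β = 4 ∧ 4 = 4
α ∨ β = 5 ∨ 4 = 5
β → (α ∨ β) = 4 → 5 = 5
((α ∧ β) ∧ β) → (β → (α ∨ β)) = 4 → 5 = 5
¬α = ¬5 = 0
(β → (α ∨ β)) → ¬α = 5 → 0 = 0
((α ∧ β) ∧ β) → ¬α = 4 → 0 = 1
((β → (α ∨ β)) → ¬α) → (((α ∧ β) ∧ β) → ¬α) = 0 → 1 = 5
(((α ∧ β) ∧ β) → (β → (α ∨ β))) → (((β → (α ∨ β)) → ¬α) → (((α ∧ β) ∧ β) → ¬α)) = 5 → 5 = 5
and checking the remaining 35 assignments likewise gives ≥ 5 in every case.

Yes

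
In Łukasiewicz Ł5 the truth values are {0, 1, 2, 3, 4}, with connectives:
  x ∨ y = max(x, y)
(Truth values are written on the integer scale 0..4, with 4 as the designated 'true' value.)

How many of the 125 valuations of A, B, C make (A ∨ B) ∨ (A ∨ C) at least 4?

61

value 4: 61 assignments (counts)
value 3: 37 assignments
value 2: 19 assignments
value 1: 7 assignments
value 0: 1 assignment
So 61 of the 125 assignments meet the threshold.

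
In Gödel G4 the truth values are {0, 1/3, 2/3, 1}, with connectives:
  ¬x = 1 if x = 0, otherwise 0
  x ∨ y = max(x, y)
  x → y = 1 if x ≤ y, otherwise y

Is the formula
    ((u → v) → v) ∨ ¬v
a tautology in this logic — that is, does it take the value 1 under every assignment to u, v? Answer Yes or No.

Counterexample: take u = 0, v = 1/3.
u → v = 0 → 1/3 = 1
(u → v) → v = 1 → 1/3 = 1/3
¬v = ¬1/3 = 0
((u → v) → v) ∨ ¬v = 1/3 ∨ 0 = 1/3
This gives 1/3 ≠ 1.

No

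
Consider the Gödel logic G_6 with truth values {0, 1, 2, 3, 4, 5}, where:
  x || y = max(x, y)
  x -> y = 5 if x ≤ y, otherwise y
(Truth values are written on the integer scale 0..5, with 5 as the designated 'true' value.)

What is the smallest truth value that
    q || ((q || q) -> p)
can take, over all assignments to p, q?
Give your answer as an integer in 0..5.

1

Take p = 0, q = 1:
q || q = 1 || 1 = 1
(q || q) -> p = 1 -> 0 = 0
q || ((q || q) -> p) = 1 || 0 = 1
No assignment yields a value below 1, so this is the minimum.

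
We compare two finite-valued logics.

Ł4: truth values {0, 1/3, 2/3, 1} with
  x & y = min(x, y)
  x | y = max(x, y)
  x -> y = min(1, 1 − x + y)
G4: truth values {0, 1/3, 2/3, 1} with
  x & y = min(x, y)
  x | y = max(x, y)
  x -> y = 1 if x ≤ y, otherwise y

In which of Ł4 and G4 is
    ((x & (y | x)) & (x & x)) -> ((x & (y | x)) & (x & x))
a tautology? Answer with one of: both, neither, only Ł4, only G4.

In Ł4: every assignment gives 1 — tautology.
In G4: every assignment gives 1 — tautology.

both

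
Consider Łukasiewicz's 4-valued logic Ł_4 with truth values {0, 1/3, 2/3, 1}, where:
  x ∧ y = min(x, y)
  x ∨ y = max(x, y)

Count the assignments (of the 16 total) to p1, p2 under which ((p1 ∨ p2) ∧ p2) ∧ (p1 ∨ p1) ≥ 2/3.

p1 = 0, p2 = 0 ↦ 0  <
p1 = 0, p2 = 1/3 ↦ 0  <
p1 = 0, p2 = 2/3 ↦ 0  <
p1 = 0, p2 = 1 ↦ 0  <
p1 = 1/3, p2 = 0 ↦ 0  <
p1 = 1/3, p2 = 1/3 ↦ 1/3  <
p1 = 1/3, p2 = 2/3 ↦ 1/3  <
p1 = 1/3, p2 = 1 ↦ 1/3  <
p1 = 2/3, p2 = 0 ↦ 0  <
p1 = 2/3, p2 = 1/3 ↦ 1/3  <
p1 = 2/3, p2 = 2/3 ↦ 2/3  ≥
p1 = 2/3, p2 = 1 ↦ 2/3  ≥
p1 = 1, p2 = 0 ↦ 0  <
p1 = 1, p2 = 1/3 ↦ 1/3  <
p1 = 1, p2 = 2/3 ↦ 2/3  ≥
p1 = 1, p2 = 1 ↦ 1  ≥
So 4 of the 16 assignments meet the threshold.

4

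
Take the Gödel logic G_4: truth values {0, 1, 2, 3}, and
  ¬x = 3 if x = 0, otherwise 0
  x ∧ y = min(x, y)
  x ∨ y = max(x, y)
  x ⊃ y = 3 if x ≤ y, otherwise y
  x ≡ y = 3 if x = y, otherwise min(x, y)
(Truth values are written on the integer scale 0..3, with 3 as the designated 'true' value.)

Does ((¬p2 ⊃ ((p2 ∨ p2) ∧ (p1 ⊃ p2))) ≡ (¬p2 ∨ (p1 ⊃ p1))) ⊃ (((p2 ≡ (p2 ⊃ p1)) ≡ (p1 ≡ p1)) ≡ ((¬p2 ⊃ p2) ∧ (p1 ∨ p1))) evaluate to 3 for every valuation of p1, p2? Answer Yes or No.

No

Counterexample: take p1 = 2, p2 = 1.
¬p2 = ¬1 = 0
p2 ∨ p2 = 1 ∨ 1 = 1
p1 ⊃ p2 = 2 ⊃ 1 = 1
(p2 ∨ p2) ∧ (p1 ⊃ p2) = 1 ∧ 1 = 1
¬p2 ⊃ ((p2 ∨ p2) ∧ (p1 ⊃ p2)) = 0 ⊃ 1 = 3
¬p2 = ¬1 = 0
p1 ⊃ p1 = 2 ⊃ 2 = 3
¬p2 ∨ (p1 ⊃ p1) = 0 ∨ 3 = 3
(¬p2 ⊃ ((p2 ∨ p2) ∧ (p1 ⊃ p2))) ≡ (¬p2 ∨ (p1 ⊃ p1)) = 3 ≡ 3 = 3
p2 ⊃ p1 = 1 ⊃ 2 = 3
p2 ≡ (p2 ⊃ p1) = 1 ≡ 3 = 1
p1 ≡ p1 = 2 ≡ 2 = 3
(p2 ≡ (p2 ⊃ p1)) ≡ (p1 ≡ p1) = 1 ≡ 3 = 1
¬p2 = ¬1 = 0
¬p2 ⊃ p2 = 0 ⊃ 1 = 3
p1 ∨ p1 = 2 ∨ 2 = 2
(¬p2 ⊃ p2) ∧ (p1 ∨ p1) = 3 ∧ 2 = 2
((p2 ≡ (p2 ⊃ p1)) ≡ (p1 ≡ p1)) ≡ ((¬p2 ⊃ p2) ∧ (p1 ∨ p1)) = 1 ≡ 2 = 1
((¬p2 ⊃ ((p2 ∨ p2) ∧ (p1 ⊃ p2))) ≡ (¬p2 ∨ (p1 ⊃ p1))) ⊃ (((p2 ≡ (p2 ⊃ p1)) ≡ (p1 ≡ p1)) ≡ ((¬p2 ⊃ p2) ∧ (p1 ∨ p1))) = 3 ⊃ 1 = 1
This gives 1 ≠ 3.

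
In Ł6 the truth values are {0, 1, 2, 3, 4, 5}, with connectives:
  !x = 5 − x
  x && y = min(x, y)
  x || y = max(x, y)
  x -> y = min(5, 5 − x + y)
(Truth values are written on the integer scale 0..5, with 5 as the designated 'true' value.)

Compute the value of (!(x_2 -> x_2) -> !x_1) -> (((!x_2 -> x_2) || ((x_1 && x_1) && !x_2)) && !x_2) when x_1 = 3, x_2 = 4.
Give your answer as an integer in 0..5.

x_2 -> x_2 = 4 -> 4 = 5
!(x_2 -> x_2) = !5 = 0
!x_1 = !3 = 2
!(x_2 -> x_2) -> !x_1 = 0 -> 2 = 5
!x_2 = !4 = 1
!x_2 -> x_2 = 1 -> 4 = 5
x_1 && x_1 = 3 && 3 = 3
!x_2 = !4 = 1
(x_1 && x_1) && !x_2 = 3 && 1 = 1
(!x_2 -> x_2) || ((x_1 && x_1) && !x_2) = 5 || 1 = 5
!x_2 = !4 = 1
((!x_2 -> x_2) || ((x_1 && x_1) && !x_2)) && !x_2 = 5 && 1 = 1
(!(x_2 -> x_2) -> !x_1) -> (((!x_2 -> x_2) || ((x_1 && x_1) && !x_2)) && !x_2) = 5 -> 1 = 1

1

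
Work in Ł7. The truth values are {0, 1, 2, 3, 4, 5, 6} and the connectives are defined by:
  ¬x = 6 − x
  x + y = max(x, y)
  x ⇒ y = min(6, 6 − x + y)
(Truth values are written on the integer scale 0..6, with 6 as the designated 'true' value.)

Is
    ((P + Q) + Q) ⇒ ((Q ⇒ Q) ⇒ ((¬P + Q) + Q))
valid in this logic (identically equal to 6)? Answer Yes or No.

No

Counterexample: take P = 4, Q = 0.
P + Q = 4 + 0 = 4
(P + Q) + Q = 4 + 0 = 4
Q ⇒ Q = 0 ⇒ 0 = 6
¬P = ¬4 = 2
¬P + Q = 2 + 0 = 2
(¬P + Q) + Q = 2 + 0 = 2
(Q ⇒ Q) ⇒ ((¬P + Q) + Q) = 6 ⇒ 2 = 2
((P + Q) + Q) ⇒ ((Q ⇒ Q) ⇒ ((¬P + Q) + Q)) = 4 ⇒ 2 = 4
This gives 4 ≠ 6.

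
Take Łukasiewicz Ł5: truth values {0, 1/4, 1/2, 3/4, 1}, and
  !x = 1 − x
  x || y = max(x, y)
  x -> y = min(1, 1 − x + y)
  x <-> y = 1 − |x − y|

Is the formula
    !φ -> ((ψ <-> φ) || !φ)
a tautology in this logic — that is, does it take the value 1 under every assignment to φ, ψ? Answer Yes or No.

At φ = 1/2, ψ = 0, for instance:
!φ = !1/2 = 1/2
ψ <-> φ = 0 <-> 1/2 = 1/2
(ψ <-> φ) || !φ = 1/2 || 1/2 = 1/2
!φ -> ((ψ <-> φ) || !φ) = 1/2 -> 1/2 = 1
and checking the remaining 24 assignments likewise gives ≥ 1 in every case.

Yes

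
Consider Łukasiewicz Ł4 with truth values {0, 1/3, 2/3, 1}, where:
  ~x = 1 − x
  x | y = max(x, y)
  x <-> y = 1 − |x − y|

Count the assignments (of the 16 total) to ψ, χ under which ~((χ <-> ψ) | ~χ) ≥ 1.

1

ψ = 0, χ = 0 ↦ 0  <
ψ = 0, χ = 1/3 ↦ 1/3  <
ψ = 0, χ = 2/3 ↦ 2/3  <
ψ = 0, χ = 1 ↦ 1  ≥
ψ = 1/3, χ = 0 ↦ 0  <
ψ = 1/3, χ = 1/3 ↦ 0  <
ψ = 1/3, χ = 2/3 ↦ 1/3  <
ψ = 1/3, χ = 1 ↦ 2/3  <
ψ = 2/3, χ = 0 ↦ 0  <
ψ = 2/3, χ = 1/3 ↦ 1/3  <
ψ = 2/3, χ = 2/3 ↦ 0  <
ψ = 2/3, χ = 1 ↦ 1/3  <
ψ = 1, χ = 0 ↦ 0  <
ψ = 1, χ = 1/3 ↦ 1/3  <
ψ = 1, χ = 2/3 ↦ 1/3  <
ψ = 1, χ = 1 ↦ 0  <
So 1 of the 16 assignments meets the threshold.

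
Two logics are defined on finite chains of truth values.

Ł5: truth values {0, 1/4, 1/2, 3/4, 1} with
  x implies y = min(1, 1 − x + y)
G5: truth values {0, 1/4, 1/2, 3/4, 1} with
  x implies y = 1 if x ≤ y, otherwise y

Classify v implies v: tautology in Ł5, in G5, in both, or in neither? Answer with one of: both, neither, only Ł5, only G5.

both

In Ł5: every assignment gives 1 — tautology.
In G5: every assignment gives 1 — tautology.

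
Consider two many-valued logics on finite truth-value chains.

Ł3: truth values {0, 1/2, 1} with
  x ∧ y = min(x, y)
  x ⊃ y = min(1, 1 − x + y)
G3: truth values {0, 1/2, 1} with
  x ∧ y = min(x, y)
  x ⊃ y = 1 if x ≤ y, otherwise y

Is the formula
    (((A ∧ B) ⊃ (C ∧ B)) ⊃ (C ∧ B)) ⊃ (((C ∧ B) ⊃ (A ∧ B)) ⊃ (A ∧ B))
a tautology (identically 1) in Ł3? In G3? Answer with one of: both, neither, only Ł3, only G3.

In Ł3: every assignment gives 1 — tautology.
In G3: at A = 1/2, B = 1/2, C = 0 the value is 1/2 — not a tautology.

only Ł3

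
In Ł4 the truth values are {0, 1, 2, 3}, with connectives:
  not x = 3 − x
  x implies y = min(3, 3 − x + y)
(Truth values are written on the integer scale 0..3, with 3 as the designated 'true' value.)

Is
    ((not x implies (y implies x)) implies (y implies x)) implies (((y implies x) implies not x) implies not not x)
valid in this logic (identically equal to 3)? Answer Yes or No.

No

Counterexample: take x = 0, y = 0.
not x = not 0 = 3
y implies x = 0 implies 0 = 3
not x implies (y implies x) = 3 implies 3 = 3
y implies x = 0 implies 0 = 3
(not x implies (y implies x)) implies (y implies x) = 3 implies 3 = 3
y implies x = 0 implies 0 = 3
not x = not 0 = 3
(y implies x) implies not x = 3 implies 3 = 3
not not x = not 3 = 0
((y implies x) implies not x) implies not not x = 3 implies 0 = 0
((not x implies (y implies x)) implies (y implies x)) implies (((y implies x) implies not x) implies not not x) = 3 implies 0 = 0
This gives 0 ≠ 3.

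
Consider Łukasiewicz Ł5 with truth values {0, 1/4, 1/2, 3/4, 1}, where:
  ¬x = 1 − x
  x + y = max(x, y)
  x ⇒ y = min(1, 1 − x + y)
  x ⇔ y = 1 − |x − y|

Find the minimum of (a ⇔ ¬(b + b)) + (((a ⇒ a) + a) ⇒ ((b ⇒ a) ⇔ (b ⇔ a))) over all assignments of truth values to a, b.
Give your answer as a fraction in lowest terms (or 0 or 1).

1/2

Take a = 1/2, b = 0:
b + b = 0 + 0 = 0
¬(b + b) = ¬0 = 1
a ⇔ ¬(b + b) = 1/2 ⇔ 1 = 1/2
a ⇒ a = 1/2 ⇒ 1/2 = 1
(a ⇒ a) + a = 1 + 1/2 = 1
b ⇒ a = 0 ⇒ 1/2 = 1
b ⇔ a = 0 ⇔ 1/2 = 1/2
(b ⇒ a) ⇔ (b ⇔ a) = 1 ⇔ 1/2 = 1/2
((a ⇒ a) + a) ⇒ ((b ⇒ a) ⇔ (b ⇔ a)) = 1 ⇒ 1/2 = 1/2
(a ⇔ ¬(b + b)) + (((a ⇒ a) + a) ⇒ ((b ⇒ a) ⇔ (b ⇔ a))) = 1/2 + 1/2 = 1/2
No assignment yields a value below 1/2, so this is the minimum.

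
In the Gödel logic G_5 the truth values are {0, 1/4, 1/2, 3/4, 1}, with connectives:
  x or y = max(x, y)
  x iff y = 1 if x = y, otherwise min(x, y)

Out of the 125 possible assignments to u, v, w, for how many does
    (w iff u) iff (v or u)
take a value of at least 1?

29

value 1: 29 assignments (counts)
value 3/4: 13 assignments
value 1/2: 19 assignments
value 1/4: 27 assignments
value 0: 37 assignments
So 29 of the 125 assignments meet the threshold.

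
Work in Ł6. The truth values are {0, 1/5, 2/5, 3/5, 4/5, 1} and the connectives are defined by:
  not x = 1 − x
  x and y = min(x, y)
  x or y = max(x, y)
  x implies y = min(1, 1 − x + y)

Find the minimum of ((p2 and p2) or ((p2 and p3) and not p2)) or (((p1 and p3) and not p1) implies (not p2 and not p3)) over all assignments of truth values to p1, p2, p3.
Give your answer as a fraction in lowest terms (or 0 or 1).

Take p1 = 2/5, p2 = 0, p3 = 1:
p2 and p2 = 0 and 0 = 0
p2 and p3 = 0 and 1 = 0
not p2 = not 0 = 1
(p2 and p3) and not p2 = 0 and 1 = 0
(p2 and p2) or ((p2 and p3) and not p2) = 0 or 0 = 0
p1 and p3 = 2/5 and 1 = 2/5
not p1 = not 2/5 = 3/5
(p1 and p3) and not p1 = 2/5 and 3/5 = 2/5
not p2 = not 0 = 1
not p3 = not 1 = 0
not p2 and not p3 = 1 and 0 = 0
((p1 and p3) and not p1) implies (not p2 and not p3) = 2/5 implies 0 = 3/5
((p2 and p2) or ((p2 and p3) and not p2)) or (((p1 and p3) and not p1) implies (not p2 and not p3)) = 0 or 3/5 = 3/5
No assignment yields a value below 3/5, so this is the minimum.

3/5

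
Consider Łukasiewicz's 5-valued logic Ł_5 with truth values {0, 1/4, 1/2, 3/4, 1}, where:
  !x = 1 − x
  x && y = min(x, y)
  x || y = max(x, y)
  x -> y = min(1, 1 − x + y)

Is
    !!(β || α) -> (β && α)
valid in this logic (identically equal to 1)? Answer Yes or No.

Counterexample: take α = 0, β = 1/4.
β || α = 1/4 || 0 = 1/4
!(β || α) = !1/4 = 3/4
!!(β || α) = !3/4 = 1/4
β && α = 1/4 && 0 = 0
!!(β || α) -> (β && α) = 1/4 -> 0 = 3/4
This gives 3/4 ≠ 1.

No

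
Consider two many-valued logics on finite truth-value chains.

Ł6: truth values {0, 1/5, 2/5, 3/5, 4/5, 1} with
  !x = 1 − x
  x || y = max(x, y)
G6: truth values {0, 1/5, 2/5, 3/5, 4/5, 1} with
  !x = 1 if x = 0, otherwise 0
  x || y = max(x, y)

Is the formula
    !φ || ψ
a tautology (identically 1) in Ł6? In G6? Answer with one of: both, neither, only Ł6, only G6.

neither

In Ł6: at φ = 1/5, ψ = 0 the value is 4/5 — not a tautology.
In G6: at φ = 1/5, ψ = 0 the value is 0 — not a tautology.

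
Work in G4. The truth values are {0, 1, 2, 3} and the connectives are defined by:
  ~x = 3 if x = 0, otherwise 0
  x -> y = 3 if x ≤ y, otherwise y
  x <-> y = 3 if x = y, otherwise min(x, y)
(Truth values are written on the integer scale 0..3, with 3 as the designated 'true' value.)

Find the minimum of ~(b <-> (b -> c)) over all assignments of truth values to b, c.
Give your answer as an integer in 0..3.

Take b = 1, c = 1:
b -> c = 1 -> 1 = 3
b <-> (b -> c) = 1 <-> 3 = 1
~(b <-> (b -> c)) = ~1 = 0
No assignment yields a value below 0, so this is the minimum.

0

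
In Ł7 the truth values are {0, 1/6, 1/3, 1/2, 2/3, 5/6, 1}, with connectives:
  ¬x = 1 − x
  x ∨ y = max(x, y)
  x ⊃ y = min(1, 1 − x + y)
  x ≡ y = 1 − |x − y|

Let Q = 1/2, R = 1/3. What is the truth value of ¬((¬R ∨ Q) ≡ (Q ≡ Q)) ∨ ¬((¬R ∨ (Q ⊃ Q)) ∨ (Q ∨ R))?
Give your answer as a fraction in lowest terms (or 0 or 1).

1/3

¬R = ¬1/3 = 2/3
¬R ∨ Q = 2/3 ∨ 1/2 = 2/3
Q ≡ Q = 1/2 ≡ 1/2 = 1
(¬R ∨ Q) ≡ (Q ≡ Q) = 2/3 ≡ 1 = 2/3
¬((¬R ∨ Q) ≡ (Q ≡ Q)) = ¬2/3 = 1/3
¬R = ¬1/3 = 2/3
Q ⊃ Q = 1/2 ⊃ 1/2 = 1
¬R ∨ (Q ⊃ Q) = 2/3 ∨ 1 = 1
Q ∨ R = 1/2 ∨ 1/3 = 1/2
(¬R ∨ (Q ⊃ Q)) ∨ (Q ∨ R) = 1 ∨ 1/2 = 1
¬((¬R ∨ (Q ⊃ Q)) ∨ (Q ∨ R)) = ¬1 = 0
¬((¬R ∨ Q) ≡ (Q ≡ Q)) ∨ ¬((¬R ∨ (Q ⊃ Q)) ∨ (Q ∨ R)) = 1/3 ∨ 0 = 1/3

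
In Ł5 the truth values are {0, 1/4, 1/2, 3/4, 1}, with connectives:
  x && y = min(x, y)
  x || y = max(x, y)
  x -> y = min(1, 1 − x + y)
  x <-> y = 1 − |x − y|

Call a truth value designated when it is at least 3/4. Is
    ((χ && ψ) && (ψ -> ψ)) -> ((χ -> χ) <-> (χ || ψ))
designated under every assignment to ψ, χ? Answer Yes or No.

Yes

At ψ = 1/4, χ = 1/4, for instance:
χ && ψ = 1/4 && 1/4 = 1/4
ψ -> ψ = 1/4 -> 1/4 = 1
(χ && ψ) && (ψ -> ψ) = 1/4 && 1 = 1/4
χ -> χ = 1/4 -> 1/4 = 1
χ || ψ = 1/4 || 1/4 = 1/4
(χ -> χ) <-> (χ || ψ) = 1 <-> 1/4 = 1/4
((χ && ψ) && (ψ -> ψ)) -> ((χ -> χ) <-> (χ || ψ)) = 1/4 -> 1/4 = 1
and checking the remaining 24 assignments likewise gives ≥ 3/4 in every case.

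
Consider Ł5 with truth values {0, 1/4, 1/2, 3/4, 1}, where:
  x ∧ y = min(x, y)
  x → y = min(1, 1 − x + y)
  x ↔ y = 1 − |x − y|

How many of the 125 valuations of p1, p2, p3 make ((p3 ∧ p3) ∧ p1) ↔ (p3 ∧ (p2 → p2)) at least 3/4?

95

value 1: 75 assignments (counts)
value 3/4: 20 assignments (counts)
value 1/2: 15 assignments
value 1/4: 10 assignments
value 0: 5 assignments
So 95 of the 125 assignments meet the threshold.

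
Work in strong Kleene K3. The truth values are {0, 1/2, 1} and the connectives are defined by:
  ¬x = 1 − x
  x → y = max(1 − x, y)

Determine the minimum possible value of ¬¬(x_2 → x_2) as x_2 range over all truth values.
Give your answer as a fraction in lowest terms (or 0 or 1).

1/2

Take x_2 = 1/2:
x_2 → x_2 = 1/2 → 1/2 = 1/2
¬(x_2 → x_2) = ¬1/2 = 1/2
¬¬(x_2 → x_2) = ¬1/2 = 1/2
No assignment yields a value below 1/2, so this is the minimum.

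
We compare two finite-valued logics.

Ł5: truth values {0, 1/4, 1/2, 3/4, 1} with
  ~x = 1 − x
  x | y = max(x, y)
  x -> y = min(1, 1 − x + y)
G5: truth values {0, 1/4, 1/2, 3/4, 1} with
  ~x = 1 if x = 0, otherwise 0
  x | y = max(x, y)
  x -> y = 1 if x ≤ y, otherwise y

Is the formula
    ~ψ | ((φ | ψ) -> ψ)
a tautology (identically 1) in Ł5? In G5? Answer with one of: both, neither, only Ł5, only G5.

In Ł5: at φ = 1/2, ψ = 1/4 the value is 3/4 — not a tautology.
In G5: at φ = 1/2, ψ = 1/4 the value is 1/4 — not a tautology.

neither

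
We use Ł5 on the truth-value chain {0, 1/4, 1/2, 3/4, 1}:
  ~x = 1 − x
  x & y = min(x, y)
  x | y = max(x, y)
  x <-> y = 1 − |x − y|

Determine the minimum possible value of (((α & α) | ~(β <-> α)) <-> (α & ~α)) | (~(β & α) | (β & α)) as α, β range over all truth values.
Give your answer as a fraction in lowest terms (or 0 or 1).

1/2

Take α = 3/4, β = 1/2:
α & α = 3/4 & 3/4 = 3/4
β <-> α = 1/2 <-> 3/4 = 3/4
~(β <-> α) = ~3/4 = 1/4
(α & α) | ~(β <-> α) = 3/4 | 1/4 = 3/4
~α = ~3/4 = 1/4
α & ~α = 3/4 & 1/4 = 1/4
((α & α) | ~(β <-> α)) <-> (α & ~α) = 3/4 <-> 1/4 = 1/2
β & α = 1/2 & 3/4 = 1/2
~(β & α) = ~1/2 = 1/2
β & α = 1/2 & 3/4 = 1/2
~(β & α) | (β & α) = 1/2 | 1/2 = 1/2
(((α & α) | ~(β <-> α)) <-> (α & ~α)) | (~(β & α) | (β & α)) = 1/2 | 1/2 = 1/2
No assignment yields a value below 1/2, so this is the minimum.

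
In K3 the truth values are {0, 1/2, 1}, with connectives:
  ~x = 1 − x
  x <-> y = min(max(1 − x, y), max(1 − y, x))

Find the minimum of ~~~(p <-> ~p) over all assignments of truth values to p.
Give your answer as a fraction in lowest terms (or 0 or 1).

1/2

Take p = 1/2:
~p = ~1/2 = 1/2
p <-> ~p = 1/2 <-> 1/2 = 1/2
~(p <-> ~p) = ~1/2 = 1/2
~~(p <-> ~p) = ~1/2 = 1/2
~~~(p <-> ~p) = ~1/2 = 1/2
No assignment yields a value below 1/2, so this is the minimum.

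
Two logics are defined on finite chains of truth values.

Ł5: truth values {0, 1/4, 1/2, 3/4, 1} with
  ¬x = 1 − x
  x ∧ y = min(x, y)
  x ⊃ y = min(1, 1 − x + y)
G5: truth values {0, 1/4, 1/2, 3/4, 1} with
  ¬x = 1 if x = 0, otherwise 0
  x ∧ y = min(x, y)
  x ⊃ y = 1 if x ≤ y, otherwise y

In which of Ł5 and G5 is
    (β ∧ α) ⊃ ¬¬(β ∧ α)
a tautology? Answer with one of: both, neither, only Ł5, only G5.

both

In Ł5: every assignment gives 1 — tautology.
In G5: every assignment gives 1 — tautology.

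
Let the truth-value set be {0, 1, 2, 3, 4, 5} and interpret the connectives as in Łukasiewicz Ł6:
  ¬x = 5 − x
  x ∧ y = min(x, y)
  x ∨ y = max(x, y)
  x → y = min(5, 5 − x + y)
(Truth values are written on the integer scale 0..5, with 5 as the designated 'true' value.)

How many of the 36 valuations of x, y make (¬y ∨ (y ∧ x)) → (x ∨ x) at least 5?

21

value 5: 21 assignments (counts)
value 4: 5 assignments
value 3: 4 assignments
value 2: 3 assignments
value 1: 2 assignments
value 0: 1 assignment
So 21 of the 36 assignments meet the threshold.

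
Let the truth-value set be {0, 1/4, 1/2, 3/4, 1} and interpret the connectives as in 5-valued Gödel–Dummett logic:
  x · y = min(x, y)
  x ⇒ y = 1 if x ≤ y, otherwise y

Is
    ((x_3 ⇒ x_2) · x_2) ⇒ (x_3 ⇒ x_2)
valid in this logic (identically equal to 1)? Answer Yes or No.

Yes

At x_2 = 1/2, x_3 = 0, for instance:
x_3 ⇒ x_2 = 0 ⇒ 1/2 = 1
(x_3 ⇒ x_2) · x_2 = 1 · 1/2 = 1/2
((x_3 ⇒ x_2) · x_2) ⇒ (x_3 ⇒ x_2) = 1/2 ⇒ 1 = 1
and checking the remaining 24 assignments likewise gives ≥ 1 in every case.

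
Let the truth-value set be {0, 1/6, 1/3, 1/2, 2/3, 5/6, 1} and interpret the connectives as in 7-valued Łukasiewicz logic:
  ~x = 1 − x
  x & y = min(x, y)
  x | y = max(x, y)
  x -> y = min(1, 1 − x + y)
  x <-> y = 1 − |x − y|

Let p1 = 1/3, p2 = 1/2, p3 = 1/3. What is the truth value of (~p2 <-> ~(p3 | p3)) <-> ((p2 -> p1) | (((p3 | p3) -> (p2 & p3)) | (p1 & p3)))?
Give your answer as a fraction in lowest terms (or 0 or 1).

5/6

~p2 = ~1/2 = 1/2
p3 | p3 = 1/3 | 1/3 = 1/3
~(p3 | p3) = ~1/3 = 2/3
~p2 <-> ~(p3 | p3) = 1/2 <-> 2/3 = 5/6
p2 -> p1 = 1/2 -> 1/3 = 5/6
p3 | p3 = 1/3 | 1/3 = 1/3
p2 & p3 = 1/2 & 1/3 = 1/3
(p3 | p3) -> (p2 & p3) = 1/3 -> 1/3 = 1
p1 & p3 = 1/3 & 1/3 = 1/3
((p3 | p3) -> (p2 & p3)) | (p1 & p3) = 1 | 1/3 = 1
(p2 -> p1) | (((p3 | p3) -> (p2 & p3)) | (p1 & p3)) = 5/6 | 1 = 1
(~p2 <-> ~(p3 | p3)) <-> ((p2 -> p1) | (((p3 | p3) -> (p2 & p3)) | (p1 & p3))) = 5/6 <-> 1 = 5/6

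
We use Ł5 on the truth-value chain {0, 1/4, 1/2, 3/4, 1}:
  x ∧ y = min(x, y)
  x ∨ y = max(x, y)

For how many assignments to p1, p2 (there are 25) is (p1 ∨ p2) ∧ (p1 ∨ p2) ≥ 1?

value 1: 9 assignments (counts)
value 3/4: 7 assignments
value 1/2: 5 assignments
value 1/4: 3 assignments
value 0: 1 assignment
So 9 of the 25 assignments meet the threshold.

9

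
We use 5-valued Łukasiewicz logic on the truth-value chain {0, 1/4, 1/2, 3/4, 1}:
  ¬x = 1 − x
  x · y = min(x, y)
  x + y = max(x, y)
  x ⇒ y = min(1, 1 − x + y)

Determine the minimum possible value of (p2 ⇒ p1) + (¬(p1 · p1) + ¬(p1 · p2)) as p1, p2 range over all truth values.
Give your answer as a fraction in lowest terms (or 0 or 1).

1/2

Take p1 = 1/2, p2 = 1:
p2 ⇒ p1 = 1 ⇒ 1/2 = 1/2
p1 · p1 = 1/2 · 1/2 = 1/2
¬(p1 · p1) = ¬1/2 = 1/2
p1 · p2 = 1/2 · 1 = 1/2
¬(p1 · p2) = ¬1/2 = 1/2
¬(p1 · p1) + ¬(p1 · p2) = 1/2 + 1/2 = 1/2
(p2 ⇒ p1) + (¬(p1 · p1) + ¬(p1 · p2)) = 1/2 + 1/2 = 1/2
No assignment yields a value below 1/2, so this is the minimum.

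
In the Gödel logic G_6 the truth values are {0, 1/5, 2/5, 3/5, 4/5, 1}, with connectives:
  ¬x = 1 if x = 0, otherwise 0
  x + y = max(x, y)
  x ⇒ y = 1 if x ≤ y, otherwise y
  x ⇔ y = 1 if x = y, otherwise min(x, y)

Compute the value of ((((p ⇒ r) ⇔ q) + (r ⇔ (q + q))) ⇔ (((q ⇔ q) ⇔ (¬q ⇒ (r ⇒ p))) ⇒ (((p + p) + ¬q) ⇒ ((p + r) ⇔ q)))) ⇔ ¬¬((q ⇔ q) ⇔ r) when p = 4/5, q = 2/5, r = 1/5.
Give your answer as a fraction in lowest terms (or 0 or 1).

1/5

p ⇒ r = 4/5 ⇒ 1/5 = 1/5
(p ⇒ r) ⇔ q = 1/5 ⇔ 2/5 = 1/5
q + q = 2/5 + 2/5 = 2/5
r ⇔ (q + q) = 1/5 ⇔ 2/5 = 1/5
((p ⇒ r) ⇔ q) + (r ⇔ (q + q)) = 1/5 + 1/5 = 1/5
q ⇔ q = 2/5 ⇔ 2/5 = 1
¬q = ¬2/5 = 0
r ⇒ p = 1/5 ⇒ 4/5 = 1
¬q ⇒ (r ⇒ p) = 0 ⇒ 1 = 1
(q ⇔ q) ⇔ (¬q ⇒ (r ⇒ p)) = 1 ⇔ 1 = 1
p + p = 4/5 + 4/5 = 4/5
¬q = ¬2/5 = 0
(p + p) + ¬q = 4/5 + 0 = 4/5
p + r = 4/5 + 1/5 = 4/5
(p + r) ⇔ q = 4/5 ⇔ 2/5 = 2/5
((p + p) + ¬q) ⇒ ((p + r) ⇔ q) = 4/5 ⇒ 2/5 = 2/5
((q ⇔ q) ⇔ (¬q ⇒ (r ⇒ p))) ⇒ (((p + p) + ¬q) ⇒ ((p + r) ⇔ q)) = 1 ⇒ 2/5 = 2/5
(((p ⇒ r) ⇔ q) + (r ⇔ (q + q))) ⇔ (((q ⇔ q) ⇔ (¬q ⇒ (r ⇒ p))) ⇒ (((p + p) + ¬q) ⇒ ((p + r) ⇔ q))) = 1/5 ⇔ 2/5 = 1/5
q ⇔ q = 2/5 ⇔ 2/5 = 1
(q ⇔ q) ⇔ r = 1 ⇔ 1/5 = 1/5
¬((q ⇔ q) ⇔ r) = ¬1/5 = 0
¬¬((q ⇔ q) ⇔ r) = ¬0 = 1
((((p ⇒ r) ⇔ q) + (r ⇔ (q + q))) ⇔ (((q ⇔ q) ⇔ (¬q ⇒ (r ⇒ p))) ⇒ (((p + p) + ¬q) ⇒ ((p + r) ⇔ q)))) ⇔ ¬¬((q ⇔ q) ⇔ r) = 1/5 ⇔ 1 = 1/5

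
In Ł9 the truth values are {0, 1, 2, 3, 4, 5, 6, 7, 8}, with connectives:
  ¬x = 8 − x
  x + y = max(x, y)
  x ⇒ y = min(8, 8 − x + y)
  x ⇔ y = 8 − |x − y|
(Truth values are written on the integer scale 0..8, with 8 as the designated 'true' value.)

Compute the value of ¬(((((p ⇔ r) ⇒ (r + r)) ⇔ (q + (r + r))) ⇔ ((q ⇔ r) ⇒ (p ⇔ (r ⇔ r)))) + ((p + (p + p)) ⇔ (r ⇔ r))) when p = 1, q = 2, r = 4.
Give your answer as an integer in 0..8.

p ⇔ r = 1 ⇔ 4 = 5
r + r = 4 + 4 = 4
(p ⇔ r) ⇒ (r + r) = 5 ⇒ 4 = 7
r + r = 4 + 4 = 4
q + (r + r) = 2 + 4 = 4
((p ⇔ r) ⇒ (r + r)) ⇔ (q + (r + r)) = 7 ⇔ 4 = 5
q ⇔ r = 2 ⇔ 4 = 6
r ⇔ r = 4 ⇔ 4 = 8
p ⇔ (r ⇔ r) = 1 ⇔ 8 = 1
(q ⇔ r) ⇒ (p ⇔ (r ⇔ r)) = 6 ⇒ 1 = 3
(((p ⇔ r) ⇒ (r + r)) ⇔ (q + (r + r))) ⇔ ((q ⇔ r) ⇒ (p ⇔ (r ⇔ r))) = 5 ⇔ 3 = 6
p + p = 1 + 1 = 1
p + (p + p) = 1 + 1 = 1
r ⇔ r = 4 ⇔ 4 = 8
(p + (p + p)) ⇔ (r ⇔ r) = 1 ⇔ 8 = 1
((((p ⇔ r) ⇒ (r + r)) ⇔ (q + (r + r))) ⇔ ((q ⇔ r) ⇒ (p ⇔ (r ⇔ r)))) + ((p + (p + p)) ⇔ (r ⇔ r)) = 6 + 1 = 6
¬(((((p ⇔ r) ⇒ (r + r)) ⇔ (q + (r + r))) ⇔ ((q ⇔ r) ⇒ (p ⇔ (r ⇔ r)))) + ((p + (p + p)) ⇔ (r ⇔ r))) = ¬6 = 2

2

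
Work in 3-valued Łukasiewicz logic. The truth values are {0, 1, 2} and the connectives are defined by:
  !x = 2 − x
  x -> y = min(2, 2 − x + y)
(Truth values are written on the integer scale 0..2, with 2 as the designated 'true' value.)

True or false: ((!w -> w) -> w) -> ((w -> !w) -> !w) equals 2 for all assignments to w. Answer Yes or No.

Yes

w = 0 ↦ 2
w = 1 ↦ 2
w = 2 ↦ 2
Every assignment gives a value ≥ 2.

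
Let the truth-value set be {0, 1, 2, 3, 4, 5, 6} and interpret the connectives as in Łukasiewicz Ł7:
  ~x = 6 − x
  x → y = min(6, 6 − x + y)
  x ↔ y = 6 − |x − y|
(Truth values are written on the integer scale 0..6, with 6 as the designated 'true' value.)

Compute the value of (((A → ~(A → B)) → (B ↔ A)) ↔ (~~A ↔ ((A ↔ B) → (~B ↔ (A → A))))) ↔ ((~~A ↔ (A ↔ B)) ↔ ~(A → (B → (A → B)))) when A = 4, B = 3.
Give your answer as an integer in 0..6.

A → B = 4 → 3 = 5
~(A → B) = ~5 = 1
A → ~(A → B) = 4 → 1 = 3
B ↔ A = 3 ↔ 4 = 5
(A → ~(A → B)) → (B ↔ A) = 3 → 5 = 6
~A = ~4 = 2
~~A = ~2 = 4
A ↔ B = 4 ↔ 3 = 5
~B = ~3 = 3
A → A = 4 → 4 = 6
~B ↔ (A → A) = 3 ↔ 6 = 3
(A ↔ B) → (~B ↔ (A → A)) = 5 → 3 = 4
~~A ↔ ((A ↔ B) → (~B ↔ (A → A))) = 4 ↔ 4 = 6
((A → ~(A → B)) → (B ↔ A)) ↔ (~~A ↔ ((A ↔ B) → (~B ↔ (A → A)))) = 6 ↔ 6 = 6
~A = ~4 = 2
~~A = ~2 = 4
A ↔ B = 4 ↔ 3 = 5
~~A ↔ (A ↔ B) = 4 ↔ 5 = 5
A → B = 4 → 3 = 5
B → (A → B) = 3 → 5 = 6
A → (B → (A → B)) = 4 → 6 = 6
~(A → (B → (A → B))) = ~6 = 0
(~~A ↔ (A ↔ B)) ↔ ~(A → (B → (A → B))) = 5 ↔ 0 = 1
(((A → ~(A → B)) → (B ↔ A)) ↔ (~~A ↔ ((A ↔ B) → (~B ↔ (A → A))))) ↔ ((~~A ↔ (A ↔ B)) ↔ ~(A → (B → (A → B)))) = 6 ↔ 1 = 1

1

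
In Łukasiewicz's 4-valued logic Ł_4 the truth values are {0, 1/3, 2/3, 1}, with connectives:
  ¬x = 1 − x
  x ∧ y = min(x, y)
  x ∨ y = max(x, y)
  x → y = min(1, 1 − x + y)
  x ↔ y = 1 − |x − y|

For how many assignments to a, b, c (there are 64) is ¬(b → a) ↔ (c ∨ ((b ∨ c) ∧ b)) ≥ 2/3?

value 1: 13 assignments (counts)
value 2/3: 19 assignments (counts)
value 1/3: 19 assignments
value 0: 13 assignments
So 32 of the 64 assignments meet the threshold.

32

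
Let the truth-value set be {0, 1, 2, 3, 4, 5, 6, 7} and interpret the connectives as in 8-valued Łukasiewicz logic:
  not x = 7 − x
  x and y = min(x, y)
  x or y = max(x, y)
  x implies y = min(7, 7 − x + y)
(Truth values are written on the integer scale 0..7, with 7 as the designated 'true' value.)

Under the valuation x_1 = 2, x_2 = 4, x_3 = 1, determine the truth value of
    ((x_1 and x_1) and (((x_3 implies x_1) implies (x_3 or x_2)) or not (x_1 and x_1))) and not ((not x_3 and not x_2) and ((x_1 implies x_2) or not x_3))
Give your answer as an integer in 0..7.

2

x_1 and x_1 = 2 and 2 = 2
x_3 implies x_1 = 1 implies 2 = 7
x_3 or x_2 = 1 or 4 = 4
(x_3 implies x_1) implies (x_3 or x_2) = 7 implies 4 = 4
x_1 and x_1 = 2 and 2 = 2
not (x_1 and x_1) = not 2 = 5
((x_3 implies x_1) implies (x_3 or x_2)) or not (x_1 and x_1) = 4 or 5 = 5
(x_1 and x_1) and (((x_3 implies x_1) implies (x_3 or x_2)) or not (x_1 and x_1)) = 2 and 5 = 2
not x_3 = not 1 = 6
not x_2 = not 4 = 3
not x_3 and not x_2 = 6 and 3 = 3
x_1 implies x_2 = 2 implies 4 = 7
not x_3 = not 1 = 6
(x_1 implies x_2) or not x_3 = 7 or 6 = 7
(not x_3 and not x_2) and ((x_1 implies x_2) or not x_3) = 3 and 7 = 3
not ((not x_3 and not x_2) and ((x_1 implies x_2) or not x_3)) = not 3 = 4
((x_1 and x_1) and (((x_3 implies x_1) implies (x_3 or x_2)) or not (x_1 and x_1))) and not ((not x_3 and not x_2) and ((x_1 implies x_2) or not x_3)) = 2 and 4 = 2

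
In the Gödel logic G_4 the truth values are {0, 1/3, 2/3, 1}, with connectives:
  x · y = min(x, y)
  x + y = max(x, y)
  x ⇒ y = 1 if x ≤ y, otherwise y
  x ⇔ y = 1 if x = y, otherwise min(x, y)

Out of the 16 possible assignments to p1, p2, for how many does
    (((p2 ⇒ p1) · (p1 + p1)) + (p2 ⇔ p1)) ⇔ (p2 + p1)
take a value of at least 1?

7

p1 = 0, p2 = 0 ↦ 0  <
p1 = 0, p2 = 1/3 ↦ 0  <
p1 = 0, p2 = 2/3 ↦ 0  <
p1 = 0, p2 = 1 ↦ 0  <
p1 = 1/3, p2 = 0 ↦ 1  ≥
p1 = 1/3, p2 = 1/3 ↦ 1/3  <
p1 = 1/3, p2 = 2/3 ↦ 1/3  <
p1 = 1/3, p2 = 1 ↦ 1/3  <
p1 = 2/3, p2 = 0 ↦ 1  ≥
p1 = 2/3, p2 = 1/3 ↦ 1  ≥
p1 = 2/3, p2 = 2/3 ↦ 2/3  <
p1 = 2/3, p2 = 1 ↦ 2/3  <
p1 = 1, p2 = 0 ↦ 1  ≥
p1 = 1, p2 = 1/3 ↦ 1  ≥
p1 = 1, p2 = 2/3 ↦ 1  ≥
p1 = 1, p2 = 1 ↦ 1  ≥
So 7 of the 16 assignments meet the threshold.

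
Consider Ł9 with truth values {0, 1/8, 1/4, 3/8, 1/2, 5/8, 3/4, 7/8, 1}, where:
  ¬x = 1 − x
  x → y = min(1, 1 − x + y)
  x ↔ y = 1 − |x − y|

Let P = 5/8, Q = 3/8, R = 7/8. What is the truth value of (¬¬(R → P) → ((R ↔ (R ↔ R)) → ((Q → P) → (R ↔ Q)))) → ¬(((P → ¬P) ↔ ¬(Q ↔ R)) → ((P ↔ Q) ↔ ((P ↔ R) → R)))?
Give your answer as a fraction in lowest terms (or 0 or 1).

1/8

R → P = 7/8 → 5/8 = 3/4
¬(R → P) = ¬3/4 = 1/4
¬¬(R → P) = ¬1/4 = 3/4
R ↔ R = 7/8 ↔ 7/8 = 1
R ↔ (R ↔ R) = 7/8 ↔ 1 = 7/8
Q → P = 3/8 → 5/8 = 1
R ↔ Q = 7/8 ↔ 3/8 = 1/2
(Q → P) → (R ↔ Q) = 1 → 1/2 = 1/2
(R ↔ (R ↔ R)) → ((Q → P) → (R ↔ Q)) = 7/8 → 1/2 = 5/8
¬¬(R → P) → ((R ↔ (R ↔ R)) → ((Q → P) → (R ↔ Q))) = 3/4 → 5/8 = 7/8
¬P = ¬5/8 = 3/8
P → ¬P = 5/8 → 3/8 = 3/4
Q ↔ R = 3/8 ↔ 7/8 = 1/2
¬(Q ↔ R) = ¬1/2 = 1/2
(P → ¬P) ↔ ¬(Q ↔ R) = 3/4 ↔ 1/2 = 3/4
P ↔ Q = 5/8 ↔ 3/8 = 3/4
P ↔ R = 5/8 ↔ 7/8 = 3/4
(P ↔ R) → R = 3/4 → 7/8 = 1
(P ↔ Q) ↔ ((P ↔ R) → R) = 3/4 ↔ 1 = 3/4
((P → ¬P) ↔ ¬(Q ↔ R)) → ((P ↔ Q) ↔ ((P ↔ R) → R)) = 3/4 → 3/4 = 1
¬(((P → ¬P) ↔ ¬(Q ↔ R)) → ((P ↔ Q) ↔ ((P ↔ R) → R))) = ¬1 = 0
(¬¬(R → P) → ((R ↔ (R ↔ R)) → ((Q → P) → (R ↔ Q)))) → ¬(((P → ¬P) ↔ ¬(Q ↔ R)) → ((P ↔ Q) ↔ ((P ↔ R) → R))) = 7/8 → 0 = 1/8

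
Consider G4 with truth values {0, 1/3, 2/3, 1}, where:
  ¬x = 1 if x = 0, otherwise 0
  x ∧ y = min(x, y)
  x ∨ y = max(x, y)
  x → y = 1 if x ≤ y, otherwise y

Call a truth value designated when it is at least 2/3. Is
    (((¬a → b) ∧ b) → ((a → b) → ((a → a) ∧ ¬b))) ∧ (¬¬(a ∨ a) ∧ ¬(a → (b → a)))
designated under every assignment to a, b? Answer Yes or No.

Counterexample: take a = 0, b = 0.
¬a = ¬0 = 1
¬a → b = 1 → 0 = 0
(¬a → b) ∧ b = 0 ∧ 0 = 0
a → b = 0 → 0 = 1
a → a = 0 → 0 = 1
¬b = ¬0 = 1
(a → a) ∧ ¬b = 1 ∧ 1 = 1
(a → b) → ((a → a) ∧ ¬b) = 1 → 1 = 1
((¬a → b) ∧ b) → ((a → b) → ((a → a) ∧ ¬b)) = 0 → 1 = 1
a ∨ a = 0 ∨ 0 = 0
¬(a ∨ a) = ¬0 = 1
¬¬(a ∨ a) = ¬1 = 0
b → a = 0 → 0 = 1
a → (b → a) = 0 → 1 = 1
¬(a → (b → a)) = ¬1 = 0
¬¬(a ∨ a) ∧ ¬(a → (b → a)) = 0 ∧ 0 = 0
(((¬a → b) ∧ b) → ((a → b) → ((a → a) ∧ ¬b))) ∧ (¬¬(a ∨ a) ∧ ¬(a → (b → a))) = 1 ∧ 0 = 0
This gives 0, which is below 2/3.

No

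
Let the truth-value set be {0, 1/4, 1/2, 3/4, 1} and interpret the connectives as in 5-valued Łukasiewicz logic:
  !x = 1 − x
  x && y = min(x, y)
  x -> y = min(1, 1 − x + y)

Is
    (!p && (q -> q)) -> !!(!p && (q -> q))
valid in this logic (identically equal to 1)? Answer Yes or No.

At p = 1, q = 1/2, for instance:
!p = !1 = 0
q -> q = 1/2 -> 1/2 = 1
!p && (q -> q) = 0 && 1 = 0
!(!p && (q -> q)) = !0 = 1
!!(!p && (q -> q)) = !1 = 0
(!p && (q -> q)) -> !!(!p && (q -> q)) = 0 -> 0 = 1
and checking the remaining 24 assignments likewise gives ≥ 1 in every case.

Yes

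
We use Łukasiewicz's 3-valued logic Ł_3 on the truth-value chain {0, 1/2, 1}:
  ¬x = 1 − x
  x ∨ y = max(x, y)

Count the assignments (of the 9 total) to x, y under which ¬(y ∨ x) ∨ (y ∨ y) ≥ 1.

x = 0, y = 0 ↦ 1  ≥
x = 0, y = 1/2 ↦ 1/2  <
x = 0, y = 1 ↦ 1  ≥
x = 1/2, y = 0 ↦ 1/2  <
x = 1/2, y = 1/2 ↦ 1/2  <
x = 1/2, y = 1 ↦ 1  ≥
x = 1, y = 0 ↦ 0  <
x = 1, y = 1/2 ↦ 1/2  <
x = 1, y = 1 ↦ 1  ≥
So 4 of the 9 assignments meet the threshold.

4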